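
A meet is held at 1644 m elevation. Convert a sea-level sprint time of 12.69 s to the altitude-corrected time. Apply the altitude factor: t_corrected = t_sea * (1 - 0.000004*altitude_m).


Correction factor = 1 - 0.000004 * 1644 = 0.993424
t_corrected = t_sea * factor = 12.69 * 0.993424
t_corrected = 12.6066 s

12.6066 s


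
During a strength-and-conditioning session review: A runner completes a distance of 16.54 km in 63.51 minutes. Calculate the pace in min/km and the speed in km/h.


Pace = time / distance = 63.51 min / 16.54 km = 3.8398 min/km
Speed = distance / time_in_hours = 16.54 / 1.0585 hr
Speed = 15.6259 km/h

3.8398 min/km, 15.6259 km/h


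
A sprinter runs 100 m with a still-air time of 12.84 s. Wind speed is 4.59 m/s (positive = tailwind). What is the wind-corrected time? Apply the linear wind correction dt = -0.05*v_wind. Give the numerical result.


dt = -0.05 * v_wind = -0.05 * 4.59 = -0.2295 s
t_corrected = t_still + dt = 12.84 + (-0.2295)
t_corrected = 12.6105 s

12.6105 s


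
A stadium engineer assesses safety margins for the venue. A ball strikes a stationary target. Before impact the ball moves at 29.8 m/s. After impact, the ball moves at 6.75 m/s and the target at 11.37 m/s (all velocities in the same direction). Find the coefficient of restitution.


e = (v2_after - v1_after) / (v1_before - v2_before)
Numerator = 11.37 - 6.75 = 4.62
Denominator = 29.8 - 0 = 29.8
e = 4.62 / 29.8 = 0.155

0.155


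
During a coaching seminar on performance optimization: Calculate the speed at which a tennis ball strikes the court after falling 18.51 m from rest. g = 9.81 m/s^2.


v = sqrt(2 * g * h)
v = sqrt(2 * 9.81 * 18.51)
v = sqrt(363.1662) = 19.0569 m/s

19.0569 m/s


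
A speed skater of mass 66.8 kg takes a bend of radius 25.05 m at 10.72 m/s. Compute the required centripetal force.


Fc = m * v^2 / r
v^2 = 10.72^2 = 114.9184
Fc = 66.8 * 114.9184 / 25.05
Fc = 7676.5491 / 25.05 = 306.4491 N

306.4491 N


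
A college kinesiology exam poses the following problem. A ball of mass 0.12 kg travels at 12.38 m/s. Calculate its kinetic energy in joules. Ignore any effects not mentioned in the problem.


KE = 0.5 * m * v^2
KE = 0.5 * 0.12 * 12.38^2
KE = 0.5 * 0.12 * 153.2644 = 9.1959 J

9.1959 J


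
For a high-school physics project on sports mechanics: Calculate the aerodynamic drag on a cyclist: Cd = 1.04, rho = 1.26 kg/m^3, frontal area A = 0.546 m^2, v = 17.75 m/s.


Fd = 0.5 * Cd * rho * A * v^2
Fd = 0.5 * 1.04 * 1.26 * 0.546 * 17.75^2
v^2 = 315.0625
Fd = 0.5 * 1.04 * 1.26 * 0.546 * 315.0625 = 112.7102 N

112.7102 N


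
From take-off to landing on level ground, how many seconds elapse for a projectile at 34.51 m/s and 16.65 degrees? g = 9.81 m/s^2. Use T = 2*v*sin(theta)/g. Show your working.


T = 2*v*sin(theta)/g
sin(theta) = sin(16.65 deg) = 0.2865
T = 2*34.51*0.2865 / 9.81
T = 19.7759 / 9.81 = 2.0159 s

2.0159 s


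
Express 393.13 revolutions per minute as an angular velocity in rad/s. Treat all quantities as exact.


omega = RPM * 2 * pi / 60
omega = 393.13 * 2 * 3.14159 / 60
omega = 2470.1086 / 60 = 41.1685 rad/s

41.1685 rad/s


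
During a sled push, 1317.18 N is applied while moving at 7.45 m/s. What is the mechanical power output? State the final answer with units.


P = F * v
P = 1317.18 * 7.45
P = 9812.991 W

9812.991 W


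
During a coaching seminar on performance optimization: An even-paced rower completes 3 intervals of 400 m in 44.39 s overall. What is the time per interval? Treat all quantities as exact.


Split time = total_time / n_laps = 44.39 / 3
Split time = 14.7967 s per lap

14.7967 s


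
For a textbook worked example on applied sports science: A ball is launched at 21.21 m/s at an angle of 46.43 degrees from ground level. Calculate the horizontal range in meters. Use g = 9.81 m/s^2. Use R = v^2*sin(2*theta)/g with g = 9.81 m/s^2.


R = v^2 * sin(2*theta) / g
Convert angle to radians: theta = 46.43 deg = 0.8104 rad
sin(2*theta) = sin(1.6207) = 0.9988
R = 21.21^2 * 0.9988 / 9.81
R = 449.8641 * 0.9988 / 9.81 = 45.8006 m

45.8006 m


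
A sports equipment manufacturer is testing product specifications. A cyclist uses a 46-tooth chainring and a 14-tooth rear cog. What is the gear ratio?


GR = front_teeth / rear_teeth
GR = 46 / 14
GR = 3.2857

3.2857


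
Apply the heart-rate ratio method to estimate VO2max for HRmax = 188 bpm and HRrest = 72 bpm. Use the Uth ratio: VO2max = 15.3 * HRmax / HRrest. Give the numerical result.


VO2max = 15.3 * HRmax / HRrest
VO2max = 15.3 * 188 / 72
VO2max = 2876.4 / 72 = 39.95 mL/kg/min

39.95 mL/kg/min


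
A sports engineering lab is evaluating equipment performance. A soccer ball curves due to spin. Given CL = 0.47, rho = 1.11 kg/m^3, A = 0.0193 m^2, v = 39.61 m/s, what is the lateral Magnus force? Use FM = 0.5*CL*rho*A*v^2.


FM = 0.5 * CL * rho * A * v^2
FM = 0.5 * 0.47 * 1.11 * 0.0193 * 39.61^2
v^2 = 1568.9521
FM = 0.5 * 0.47 * 1.11 * 0.0193 * 1568.9521 = 7.8987 N

7.8987 N


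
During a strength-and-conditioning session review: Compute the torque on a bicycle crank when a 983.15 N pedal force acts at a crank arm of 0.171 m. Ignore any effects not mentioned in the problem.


tau = F * d
tau = 983.15 * 0.171
tau = 168.1187 N*m

168.1187 N*m


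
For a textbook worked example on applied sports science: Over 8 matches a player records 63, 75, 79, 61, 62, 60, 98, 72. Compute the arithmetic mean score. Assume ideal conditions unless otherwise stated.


Average = sum / n
Sum = 570
Average = 570 / 8 = 71.25

71.25


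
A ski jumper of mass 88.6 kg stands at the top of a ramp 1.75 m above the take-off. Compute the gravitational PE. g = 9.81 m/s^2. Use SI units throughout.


PE = m * g * h
PE = 88.6 * 9.81 * 1.75
PE = 869.166 * 1.75 = 1521.0405 J

1521.0405 J


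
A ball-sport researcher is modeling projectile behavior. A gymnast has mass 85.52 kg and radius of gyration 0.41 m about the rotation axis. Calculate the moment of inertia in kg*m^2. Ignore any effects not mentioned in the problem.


I = m * k^2
I = 85.52 * 0.41^2
I = 85.52 * 0.1681 = 14.3759 kg*m^2

14.3759 kg*m^2


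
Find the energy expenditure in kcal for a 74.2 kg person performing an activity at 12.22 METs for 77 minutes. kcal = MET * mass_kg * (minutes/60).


kcal = MET * mass * time_hr
Convert time: 77 min = 1.2833 hr
kcal = 12.22 * 74.2 * 1.2833
kcal = 1163.6291 kcal

1163.6291 kcal


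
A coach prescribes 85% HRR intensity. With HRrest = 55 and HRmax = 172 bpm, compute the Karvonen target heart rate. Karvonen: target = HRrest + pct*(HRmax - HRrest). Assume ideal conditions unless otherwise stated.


Target = HRrest + pct*(HRmax - HRrest)
Heart rate reserve = HRmax - HRrest = 172 - 55 = 117 bpm
Fraction = 85% = 0.85
Target = 55 + 0.85 * 117
Target = 55 + 99.45 = 154.45 bpm

154.45 bpm


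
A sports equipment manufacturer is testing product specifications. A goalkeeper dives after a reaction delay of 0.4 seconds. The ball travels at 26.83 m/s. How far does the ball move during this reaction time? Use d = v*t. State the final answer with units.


d = v * t
d = 26.83 * 0.4
d = 10.732 m

10.732 m


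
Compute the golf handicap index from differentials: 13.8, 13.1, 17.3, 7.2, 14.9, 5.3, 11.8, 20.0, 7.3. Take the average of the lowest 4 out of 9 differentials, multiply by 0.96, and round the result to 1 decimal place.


All differentials: 13.8, 13.1, 17.3, 7.2, 14.9, 5.3, 11.8, 20.0, 7.3
Sorted: 5.3, 7.2, 7.3, 11.8, 13.1, 13.8, 14.9, 17.3, 20.0
Best 4: 5.3, 7.2, 7.3, 11.8
Average of best = 31.6 / 4 = 7.9
Raw index = 7.9 * 0.96 = 7.584
Handicap index = round(7.584, 1) = 7.6

7.6


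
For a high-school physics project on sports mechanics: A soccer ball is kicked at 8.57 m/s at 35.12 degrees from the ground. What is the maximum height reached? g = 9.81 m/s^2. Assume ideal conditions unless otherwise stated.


H = (v*sin(theta))^2 / (2*g)
vy = v*sin(theta) = 8.57 * sin(35.12 deg) = 4.9302 m/s
H = vy^2 / (2*g) = 24.3073 / (2*9.81)
H = 24.3073 / 19.62 = 1.2389 m

1.2389 m


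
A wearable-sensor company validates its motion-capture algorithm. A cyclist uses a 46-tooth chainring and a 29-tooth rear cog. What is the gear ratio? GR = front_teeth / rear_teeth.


GR = front_teeth / rear_teeth
GR = 46 / 29
GR = 1.5862

1.5862


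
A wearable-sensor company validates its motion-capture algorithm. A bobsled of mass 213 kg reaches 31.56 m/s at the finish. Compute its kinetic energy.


KE = 0.5 * m * v^2
KE = 0.5 * 213 * 31.56^2
KE = 0.5 * 213 * 996.0336 = 106077.5784 J

106077.5784 J


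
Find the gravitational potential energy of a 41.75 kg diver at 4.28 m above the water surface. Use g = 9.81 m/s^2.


PE = m * g * h
PE = 41.75 * 9.81 * 4.28
PE = 409.5675 * 4.28 = 1752.9489 J

1752.9489 J


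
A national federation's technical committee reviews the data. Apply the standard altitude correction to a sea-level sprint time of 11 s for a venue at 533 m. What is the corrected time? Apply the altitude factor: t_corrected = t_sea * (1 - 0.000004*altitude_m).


Correction factor = 1 - 0.000004 * 533 = 0.997868
t_corrected = t_sea * factor = 11 * 0.997868
t_corrected = 10.9765 s

10.9765 s


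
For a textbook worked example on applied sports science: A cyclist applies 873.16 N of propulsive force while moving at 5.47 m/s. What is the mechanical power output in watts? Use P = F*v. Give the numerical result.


P = F * v
P = 873.16 * 5.47
P = 4776.1852 W

4776.1852 W


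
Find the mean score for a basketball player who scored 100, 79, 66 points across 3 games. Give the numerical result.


Average = sum / n
Sum = 245
Average = 245 / 3 = 81.6667

81.6667


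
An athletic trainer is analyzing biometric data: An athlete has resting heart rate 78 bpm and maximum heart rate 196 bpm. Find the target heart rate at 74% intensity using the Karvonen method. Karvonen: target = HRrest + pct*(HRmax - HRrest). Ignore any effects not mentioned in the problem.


Target = HRrest + pct*(HRmax - HRrest)
Heart rate reserve = HRmax - HRrest = 196 - 78 = 118 bpm
Fraction = 74% = 0.74
Target = 78 + 0.74 * 118
Target = 78 + 87.32 = 165.32 bpm

165.32 bpm


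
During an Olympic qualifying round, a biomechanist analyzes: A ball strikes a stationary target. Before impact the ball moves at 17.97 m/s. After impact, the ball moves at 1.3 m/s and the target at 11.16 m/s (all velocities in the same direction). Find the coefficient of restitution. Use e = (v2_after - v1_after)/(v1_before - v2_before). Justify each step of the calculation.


e = (v2_after - v1_after) / (v1_before - v2_before)
Numerator = 11.16 - 1.3 = 9.86
Denominator = 17.97 - 0 = 17.97
e = 9.86 / 17.97 = 0.5487

0.5487


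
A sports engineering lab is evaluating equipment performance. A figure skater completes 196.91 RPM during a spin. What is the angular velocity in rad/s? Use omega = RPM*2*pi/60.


omega = RPM * 2 * pi / 60
omega = 196.91 * 2 * 3.14159 / 60
omega = 1237.222 / 60 = 20.6204 rad/s

20.6204 rad/s


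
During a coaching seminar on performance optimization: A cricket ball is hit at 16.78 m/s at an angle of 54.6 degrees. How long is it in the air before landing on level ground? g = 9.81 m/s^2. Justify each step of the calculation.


T = 2*v*sin(theta)/g
sin(theta) = sin(54.6 deg) = 0.8151
T = 2*16.78*0.8151 / 9.81
T = 27.3557 / 9.81 = 2.7886 s

2.7886 s


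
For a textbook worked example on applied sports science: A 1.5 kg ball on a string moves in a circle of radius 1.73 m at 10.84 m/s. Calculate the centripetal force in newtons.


Fc = m * v^2 / r
v^2 = 10.84^2 = 117.5056
Fc = 1.5 * 117.5056 / 1.73
Fc = 176.2584 / 1.73 = 101.8835 N

101.8835 N


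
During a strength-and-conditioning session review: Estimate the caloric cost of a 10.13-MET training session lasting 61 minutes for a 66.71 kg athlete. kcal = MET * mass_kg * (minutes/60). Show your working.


kcal = MET * mass * time_hr
Convert time: 61 min = 1.0167 hr
kcal = 10.13 * 66.71 * 1.0167
kcal = 687.0352 kcal

687.0352 kcal


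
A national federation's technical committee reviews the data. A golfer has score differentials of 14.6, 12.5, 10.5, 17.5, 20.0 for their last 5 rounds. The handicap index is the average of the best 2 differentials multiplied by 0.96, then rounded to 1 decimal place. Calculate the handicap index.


All differentials: 14.6, 12.5, 10.5, 17.5, 20.0
Sorted: 10.5, 12.5, 14.6, 17.5, 20.0
Best 2: 10.5, 12.5
Average of best = 23 / 2 = 11.5
Raw index = 11.5 * 0.96 = 11.04
Handicap index = round(11.04, 1) = 11.0

11.0


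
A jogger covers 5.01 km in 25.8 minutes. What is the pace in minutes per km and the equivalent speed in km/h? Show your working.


Pace = time / distance = 25.8 min / 5.01 km = 5.1497 min/km
Speed = distance / time_in_hours = 5.01 / 0.43 hr
Speed = 11.6512 km/h

5.1497 min/km, 11.6512 km/h


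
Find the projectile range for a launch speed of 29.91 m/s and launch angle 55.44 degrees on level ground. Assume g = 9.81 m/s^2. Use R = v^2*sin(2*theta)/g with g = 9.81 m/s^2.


R = v^2 * sin(2*theta) / g
Convert angle to radians: theta = 55.44 deg = 0.9676 rad
sin(2*theta) = sin(1.9352) = 0.9343
R = 29.91^2 * 0.9343 / 9.81
R = 894.6081 * 0.9343 / 9.81 = 85.2047 m

85.2047 m


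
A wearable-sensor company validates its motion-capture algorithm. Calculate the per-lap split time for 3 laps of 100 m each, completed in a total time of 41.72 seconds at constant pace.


Split time = total_time / n_laps = 41.72 / 3
Split time = 13.9067 s per lap

13.9067 s


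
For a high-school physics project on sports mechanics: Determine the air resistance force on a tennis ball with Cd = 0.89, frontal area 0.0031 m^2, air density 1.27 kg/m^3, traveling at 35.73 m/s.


Fd = 0.5 * Cd * rho * A * v^2
Fd = 0.5 * 0.89 * 1.27 * 0.0031 * 35.73^2
v^2 = 1276.6329
Fd = 0.5 * 0.89 * 1.27 * 0.0031 * 1276.6329 = 2.2366 N

2.2366 N


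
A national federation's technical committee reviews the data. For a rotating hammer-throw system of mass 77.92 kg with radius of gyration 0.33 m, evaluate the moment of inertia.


I = m * k^2
I = 77.92 * 0.33^2
I = 77.92 * 0.1089 = 8.4855 kg*m^2

8.4855 kg*m^2


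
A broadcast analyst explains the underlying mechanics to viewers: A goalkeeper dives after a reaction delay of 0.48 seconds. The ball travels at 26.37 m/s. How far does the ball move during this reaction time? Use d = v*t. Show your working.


d = v * t
d = 26.37 * 0.48
d = 12.6576 m

12.6576 m


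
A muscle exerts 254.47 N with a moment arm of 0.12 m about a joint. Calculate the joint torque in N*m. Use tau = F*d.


tau = F * d
tau = 254.47 * 0.12
tau = 30.5364 N*m

30.5364 N*m


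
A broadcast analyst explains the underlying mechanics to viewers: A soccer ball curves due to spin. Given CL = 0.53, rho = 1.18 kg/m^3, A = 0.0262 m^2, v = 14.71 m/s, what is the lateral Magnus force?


FM = 0.5 * CL * rho * A * v^2
FM = 0.5 * 0.53 * 1.18 * 0.0262 * 14.71^2
v^2 = 216.3841
FM = 0.5 * 0.53 * 1.18 * 0.0262 * 216.3841 = 1.7728 N

1.7728 N


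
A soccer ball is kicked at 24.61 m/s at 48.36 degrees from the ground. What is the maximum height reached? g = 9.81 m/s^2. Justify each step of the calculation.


H = (v*sin(theta))^2 / (2*g)
vy = v*sin(theta) = 24.61 * sin(48.36 deg) = 18.3919 m/s
H = vy^2 / (2*g) = 338.262 / (2*9.81)
H = 338.262 / 19.62 = 17.2407 m

17.2407 m


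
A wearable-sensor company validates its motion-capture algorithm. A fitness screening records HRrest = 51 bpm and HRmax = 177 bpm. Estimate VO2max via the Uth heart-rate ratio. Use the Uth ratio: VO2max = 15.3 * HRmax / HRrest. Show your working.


VO2max = 15.3 * HRmax / HRrest
VO2max = 15.3 * 177 / 51
VO2max = 2708.1 / 51 = 53.1 mL/kg/min

53.1 mL/kg/min


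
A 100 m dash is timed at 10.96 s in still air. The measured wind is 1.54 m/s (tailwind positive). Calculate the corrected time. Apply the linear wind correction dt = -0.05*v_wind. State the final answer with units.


dt = -0.05 * v_wind = -0.05 * 1.54 = -0.077 s
t_corrected = t_still + dt = 10.96 + (-0.077)
t_corrected = 10.883 s

10.883 s


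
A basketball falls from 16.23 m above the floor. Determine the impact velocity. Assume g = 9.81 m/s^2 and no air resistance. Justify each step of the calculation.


v = sqrt(2 * g * h)
v = sqrt(2 * 9.81 * 16.23)
v = sqrt(318.4326) = 17.8447 m/s

17.8447 m/s


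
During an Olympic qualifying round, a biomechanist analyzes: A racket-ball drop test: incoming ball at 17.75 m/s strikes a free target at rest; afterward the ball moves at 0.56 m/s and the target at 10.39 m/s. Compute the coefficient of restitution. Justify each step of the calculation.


e = (v2_after - v1_after) / (v1_before - v2_before)
Numerator = 10.39 - 0.56 = 9.83
Denominator = 17.75 - 0 = 17.75
e = 9.83 / 17.75 = 0.5538

0.5538


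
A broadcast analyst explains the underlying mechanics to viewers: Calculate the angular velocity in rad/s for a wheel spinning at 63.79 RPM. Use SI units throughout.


omega = RPM * 2 * pi / 60
omega = 63.79 * 2 * 3.14159 / 60
omega = 400.8044 / 60 = 6.6801 rad/s

6.6801 rad/s


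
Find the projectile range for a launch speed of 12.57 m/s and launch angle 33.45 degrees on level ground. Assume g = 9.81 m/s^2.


R = v^2 * sin(2*theta) / g
Convert angle to radians: theta = 33.45 deg = 0.5838 rad
sin(2*theta) = sin(1.1676) = 0.9198
R = 12.57^2 * 0.9198 / 9.81
R = 158.0049 * 0.9198 / 9.81 = 14.8151 m

14.8151 m


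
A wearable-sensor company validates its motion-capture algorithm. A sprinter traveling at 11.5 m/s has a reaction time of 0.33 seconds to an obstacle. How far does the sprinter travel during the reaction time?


d = v * t
d = 11.5 * 0.33
d = 3.795 m

3.795 m


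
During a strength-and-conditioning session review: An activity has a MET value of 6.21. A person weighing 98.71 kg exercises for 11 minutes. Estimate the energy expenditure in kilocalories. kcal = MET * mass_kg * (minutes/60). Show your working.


kcal = MET * mass * time_hr
Convert time: 11 min = 0.1833 hr
kcal = 6.21 * 98.71 * 0.1833
kcal = 112.3813 kcal

112.3813 kcal


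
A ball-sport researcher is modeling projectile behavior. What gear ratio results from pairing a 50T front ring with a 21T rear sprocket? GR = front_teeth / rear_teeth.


GR = front_teeth / rear_teeth
GR = 50 / 21
GR = 2.381

2.381


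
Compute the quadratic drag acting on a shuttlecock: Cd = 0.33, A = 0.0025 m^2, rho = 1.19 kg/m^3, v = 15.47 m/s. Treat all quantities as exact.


Fd = 0.5 * Cd * rho * A * v^2
Fd = 0.5 * 0.33 * 1.19 * 0.0025 * 15.47^2
v^2 = 239.3209
Fd = 0.5 * 0.33 * 1.19 * 0.0025 * 239.3209 = 0.1175 N

0.1175 N


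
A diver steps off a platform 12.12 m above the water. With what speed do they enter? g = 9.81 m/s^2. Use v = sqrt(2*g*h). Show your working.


v = sqrt(2 * g * h)
v = sqrt(2 * 9.81 * 12.12)
v = sqrt(237.7944) = 15.4206 m/s

15.4206 m/s


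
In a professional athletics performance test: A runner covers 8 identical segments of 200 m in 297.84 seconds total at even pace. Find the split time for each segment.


Split time = total_time / n_laps = 297.84 / 8
Split time = 37.23 s per lap

37.23 s


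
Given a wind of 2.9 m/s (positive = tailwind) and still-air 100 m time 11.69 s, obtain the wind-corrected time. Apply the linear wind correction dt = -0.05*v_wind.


dt = -0.05 * v_wind = -0.05 * 2.9 = -0.145 s
t_corrected = t_still + dt = 11.69 + (-0.145)
t_corrected = 11.545 s

11.545 s


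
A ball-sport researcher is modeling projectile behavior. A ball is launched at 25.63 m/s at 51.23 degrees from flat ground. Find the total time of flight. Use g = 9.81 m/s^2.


T = 2*v*sin(theta)/g
sin(theta) = sin(51.23 deg) = 0.7797
T = 2*25.63*0.7797 / 9.81
T = 39.9657 / 9.81 = 4.074 s

4.074 s


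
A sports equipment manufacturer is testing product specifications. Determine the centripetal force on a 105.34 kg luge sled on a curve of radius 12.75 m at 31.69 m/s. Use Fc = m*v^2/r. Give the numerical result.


Fc = m * v^2 / r
v^2 = 31.69^2 = 1004.2561
Fc = 105.34 * 1004.2561 / 12.75
Fc = 105788.3376 / 12.75 = 8297.1245 N

8297.1245 N


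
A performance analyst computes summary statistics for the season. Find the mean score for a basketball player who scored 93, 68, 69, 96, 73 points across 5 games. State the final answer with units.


Average = sum / n
Sum = 399
Average = 399 / 5 = 79.8

79.8


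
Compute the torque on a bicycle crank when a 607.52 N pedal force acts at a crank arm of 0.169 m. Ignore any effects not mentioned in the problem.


tau = F * d
tau = 607.52 * 0.169
tau = 102.6709 N*m

102.6709 N*m


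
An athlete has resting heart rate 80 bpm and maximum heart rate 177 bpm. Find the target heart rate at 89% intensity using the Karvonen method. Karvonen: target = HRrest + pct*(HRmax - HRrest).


Target = HRrest + pct*(HRmax - HRrest)
Heart rate reserve = HRmax - HRrest = 177 - 80 = 97 bpm
Fraction = 89% = 0.89
Target = 80 + 0.89 * 97
Target = 80 + 86.33 = 166.33 bpm

166.33 bpm


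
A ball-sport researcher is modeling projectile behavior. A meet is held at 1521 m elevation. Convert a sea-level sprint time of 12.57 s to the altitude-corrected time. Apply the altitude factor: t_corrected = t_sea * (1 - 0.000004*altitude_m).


Correction factor = 1 - 0.000004 * 1521 = 0.993916
t_corrected = t_sea * factor = 12.57 * 0.993916
t_corrected = 12.4935 s

12.4935 s


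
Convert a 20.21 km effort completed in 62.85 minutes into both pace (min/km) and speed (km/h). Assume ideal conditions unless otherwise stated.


Pace = time / distance = 62.85 min / 20.21 km = 3.1098 min/km
Speed = distance / time_in_hours = 20.21 / 1.0475 hr
Speed = 19.2936 km/h

3.1098 min/km, 19.2936 km/h


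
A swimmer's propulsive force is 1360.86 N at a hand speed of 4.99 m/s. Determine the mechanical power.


P = F * v
P = 1360.86 * 4.99
P = 6790.6914 W

6790.6914 W


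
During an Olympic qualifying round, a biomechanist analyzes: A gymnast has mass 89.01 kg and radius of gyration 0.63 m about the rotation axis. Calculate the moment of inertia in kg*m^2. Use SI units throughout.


I = m * k^2
I = 89.01 * 0.63^2
I = 89.01 * 0.3969 = 35.3281 kg*m^2

35.3281 kg*m^2


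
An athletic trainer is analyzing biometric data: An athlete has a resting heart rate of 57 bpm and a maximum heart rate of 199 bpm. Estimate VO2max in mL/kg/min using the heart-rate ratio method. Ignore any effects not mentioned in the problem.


VO2max = 15.3 * HRmax / HRrest
VO2max = 15.3 * 199 / 57
VO2max = 3044.7 / 57 = 53.4158 mL/kg/min

53.4158 mL/kg/min


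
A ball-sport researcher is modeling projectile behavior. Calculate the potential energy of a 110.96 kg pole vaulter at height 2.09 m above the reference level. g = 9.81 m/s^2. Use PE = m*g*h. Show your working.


PE = m * g * h
PE = 110.96 * 9.81 * 2.09
PE = 1088.5176 * 2.09 = 2275.0018 J

2275.0018 J


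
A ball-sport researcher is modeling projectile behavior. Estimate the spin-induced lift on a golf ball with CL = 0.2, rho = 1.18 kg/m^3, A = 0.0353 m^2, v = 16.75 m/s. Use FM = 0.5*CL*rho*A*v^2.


FM = 0.5 * CL * rho * A * v^2
FM = 0.5 * 0.2 * 1.18 * 0.0353 * 16.75^2
v^2 = 280.5625
FM = 0.5 * 0.2 * 1.18 * 0.0353 * 280.5625 = 1.1687 N

1.1687 N


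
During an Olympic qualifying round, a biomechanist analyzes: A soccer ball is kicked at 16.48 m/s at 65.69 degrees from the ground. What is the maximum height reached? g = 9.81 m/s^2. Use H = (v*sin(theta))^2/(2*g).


H = (v*sin(theta))^2 / (2*g)
vy = v*sin(theta) = 16.48 * sin(65.69 deg) = 15.0187 m/s
H = vy^2 / (2*g) = 225.5626 / (2*9.81)
H = 225.5626 / 19.62 = 11.4966 m

11.4966 m


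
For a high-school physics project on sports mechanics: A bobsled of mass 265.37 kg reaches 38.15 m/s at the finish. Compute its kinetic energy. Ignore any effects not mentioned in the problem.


KE = 0.5 * m * v^2
KE = 0.5 * 265.37 * 38.15^2
KE = 0.5 * 265.37 * 1455.4225 = 193112.7344 J

193112.7344 J


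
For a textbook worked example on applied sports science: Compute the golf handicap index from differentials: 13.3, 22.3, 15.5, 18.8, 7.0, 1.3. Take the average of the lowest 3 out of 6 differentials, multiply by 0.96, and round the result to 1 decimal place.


All differentials: 13.3, 22.3, 15.5, 18.8, 7.0, 1.3
Sorted: 1.3, 7.0, 13.3, 15.5, 18.8, 22.3
Best 3: 1.3, 7.0, 13.3
Average of best = 21.6 / 3 = 7.2
Raw index = 7.2 * 0.96 = 6.912
Handicap index = round(6.912, 1) = 6.9

6.9


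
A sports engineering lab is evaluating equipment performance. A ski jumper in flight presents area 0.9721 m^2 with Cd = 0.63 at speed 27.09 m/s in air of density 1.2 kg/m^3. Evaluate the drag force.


Fd = 0.5 * Cd * rho * A * v^2
Fd = 0.5 * 0.63 * 1.2 * 0.9721 * 27.09^2
v^2 = 733.8681
Fd = 0.5 * 0.63 * 1.2 * 0.9721 * 733.8681 = 269.6626 N

269.6626 N


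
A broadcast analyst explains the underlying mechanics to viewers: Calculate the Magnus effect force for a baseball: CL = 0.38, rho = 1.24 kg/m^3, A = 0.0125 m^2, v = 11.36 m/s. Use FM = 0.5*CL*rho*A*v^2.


FM = 0.5 * CL * rho * A * v^2
FM = 0.5 * 0.38 * 1.24 * 0.0125 * 11.36^2
v^2 = 129.0496
FM = 0.5 * 0.38 * 1.24 * 0.0125 * 129.0496 = 0.3801 N

0.3801 N


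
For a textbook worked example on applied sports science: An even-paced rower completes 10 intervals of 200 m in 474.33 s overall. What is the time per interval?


Split time = total_time / n_laps = 474.33 / 10
Split time = 47.433 s per lap

47.433 s


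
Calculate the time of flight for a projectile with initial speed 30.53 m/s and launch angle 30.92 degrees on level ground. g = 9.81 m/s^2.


T = 2*v*sin(theta)/g
sin(theta) = sin(30.92 deg) = 0.5138
T = 2*30.53*0.5138 / 9.81
T = 31.3751 / 9.81 = 3.1983 s

3.1983 s


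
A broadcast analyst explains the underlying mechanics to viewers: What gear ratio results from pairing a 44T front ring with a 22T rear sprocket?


GR = front_teeth / rear_teeth
GR = 44 / 22
GR = 2

2


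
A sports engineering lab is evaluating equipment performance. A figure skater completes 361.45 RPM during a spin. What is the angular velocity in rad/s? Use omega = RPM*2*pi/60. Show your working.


omega = RPM * 2 * pi / 60
omega = 361.45 * 2 * 3.14159 / 60
omega = 2271.0573 / 60 = 37.851 rad/s

37.851 rad/s


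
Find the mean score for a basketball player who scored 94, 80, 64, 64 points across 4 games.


Average = sum / n
Sum = 302
Average = 302 / 4 = 75.5

75.5


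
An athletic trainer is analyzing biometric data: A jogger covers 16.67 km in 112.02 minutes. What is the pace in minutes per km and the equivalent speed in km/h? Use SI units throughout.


Pace = time / distance = 112.02 min / 16.67 km = 6.7199 min/km
Speed = distance / time_in_hours = 16.67 / 1.867 hr
Speed = 8.9288 km/h

6.7199 min/km, 8.9288 km/h


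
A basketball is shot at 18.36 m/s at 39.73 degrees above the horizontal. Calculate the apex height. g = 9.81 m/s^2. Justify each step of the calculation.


H = (v*sin(theta))^2 / (2*g)
vy = v*sin(theta) = 18.36 * sin(39.73 deg) = 11.7352 m/s
H = vy^2 / (2*g) = 137.7143 / (2*9.81)
H = 137.7143 / 19.62 = 7.0191 m

7.0191 m


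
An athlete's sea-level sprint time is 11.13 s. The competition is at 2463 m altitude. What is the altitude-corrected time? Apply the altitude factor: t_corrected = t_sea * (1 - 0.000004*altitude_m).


Correction factor = 1 - 0.000004 * 2463 = 0.990148
t_corrected = t_sea * factor = 11.13 * 0.990148
t_corrected = 11.0203 s

11.0203 s


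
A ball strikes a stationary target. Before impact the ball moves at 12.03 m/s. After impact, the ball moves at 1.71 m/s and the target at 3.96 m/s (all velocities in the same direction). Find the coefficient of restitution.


e = (v2_after - v1_after) / (v1_before - v2_before)
Numerator = 3.96 - 1.71 = 2.25
Denominator = 12.03 - 0 = 12.03
e = 2.25 / 12.03 = 0.187

0.187


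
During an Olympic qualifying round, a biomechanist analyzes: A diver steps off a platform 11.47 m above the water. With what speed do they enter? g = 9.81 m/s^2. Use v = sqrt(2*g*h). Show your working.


v = sqrt(2 * g * h)
v = sqrt(2 * 9.81 * 11.47)
v = sqrt(225.0414) = 15.0014 m/s

15.0014 m/s


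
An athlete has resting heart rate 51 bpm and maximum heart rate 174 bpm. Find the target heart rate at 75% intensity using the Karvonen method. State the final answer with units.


Target = HRrest + pct*(HRmax - HRrest)
Heart rate reserve = HRmax - HRrest = 174 - 51 = 123 bpm
Fraction = 75% = 0.75
Target = 51 + 0.75 * 123
Target = 51 + 92.25 = 143.25 bpm

143.25 bpm


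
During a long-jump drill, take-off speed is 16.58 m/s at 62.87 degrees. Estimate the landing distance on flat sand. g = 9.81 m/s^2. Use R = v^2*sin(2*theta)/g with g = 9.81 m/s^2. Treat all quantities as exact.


R = v^2 * sin(2*theta) / g
Convert angle to radians: theta = 62.87 deg = 1.0973 rad
sin(2*theta) = sin(2.1946) = 0.8117
R = 16.58^2 * 0.8117 / 9.81
R = 274.8964 * 0.8117 / 9.81 = 22.7448 m

22.7448 m


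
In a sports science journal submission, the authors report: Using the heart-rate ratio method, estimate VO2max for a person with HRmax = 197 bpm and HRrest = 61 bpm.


VO2max = 15.3 * HRmax / HRrest
VO2max = 15.3 * 197 / 61
VO2max = 3014.1 / 61 = 49.4115 mL/kg/min

49.4115 mL/kg/min


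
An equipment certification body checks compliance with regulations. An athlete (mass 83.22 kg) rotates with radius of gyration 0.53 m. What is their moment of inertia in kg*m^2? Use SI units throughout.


I = m * k^2
I = 83.22 * 0.53^2
I = 83.22 * 0.2809 = 23.3765 kg*m^2

23.3765 kg*m^2


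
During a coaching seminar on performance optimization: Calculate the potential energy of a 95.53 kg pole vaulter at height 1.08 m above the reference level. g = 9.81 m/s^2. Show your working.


PE = m * g * h
PE = 95.53 * 9.81 * 1.08
PE = 937.1493 * 1.08 = 1012.1212 J

1012.1212 J


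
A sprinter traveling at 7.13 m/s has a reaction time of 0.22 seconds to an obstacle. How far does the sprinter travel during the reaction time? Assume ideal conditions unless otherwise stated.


d = v * t
d = 7.13 * 0.22
d = 1.5686 m

1.5686 m


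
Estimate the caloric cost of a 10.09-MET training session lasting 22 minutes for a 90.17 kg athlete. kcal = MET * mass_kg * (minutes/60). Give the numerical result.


kcal = MET * mass * time_hr
Convert time: 22 min = 0.3667 hr
kcal = 10.09 * 90.17 * 0.3667
kcal = 333.5989 kcal

333.5989 kcal


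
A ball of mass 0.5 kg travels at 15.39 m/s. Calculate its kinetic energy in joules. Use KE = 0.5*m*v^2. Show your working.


KE = 0.5 * m * v^2
KE = 0.5 * 0.5 * 15.39^2
KE = 0.5 * 0.5 * 236.8521 = 59.213 J

59.213 J


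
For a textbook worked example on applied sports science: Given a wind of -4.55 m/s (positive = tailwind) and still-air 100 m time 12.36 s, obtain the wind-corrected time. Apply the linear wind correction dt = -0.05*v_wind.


dt = -0.05 * v_wind = -0.05 * -4.55 = 0.2275 s
t_corrected = t_still + dt = 12.36 + (0.2275)
t_corrected = 12.5875 s

12.5875 s


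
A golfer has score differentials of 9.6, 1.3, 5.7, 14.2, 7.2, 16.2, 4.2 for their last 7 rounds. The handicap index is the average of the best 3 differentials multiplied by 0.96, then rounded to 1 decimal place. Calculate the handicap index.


All differentials: 9.6, 1.3, 5.7, 14.2, 7.2, 16.2, 4.2
Sorted: 1.3, 4.2, 5.7, 7.2, 9.6, 14.2, 16.2
Best 3: 1.3, 4.2, 5.7
Average of best = 11.2 / 3 = 3.7333
Raw index = 3.7333 * 0.96 = 3.584
Handicap index = round(3.584, 1) = 3.6

3.6


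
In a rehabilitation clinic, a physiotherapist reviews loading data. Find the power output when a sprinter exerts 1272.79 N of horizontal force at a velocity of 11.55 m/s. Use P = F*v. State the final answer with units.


P = F * v
P = 1272.79 * 11.55
P = 14700.7245 W

14700.7245 W


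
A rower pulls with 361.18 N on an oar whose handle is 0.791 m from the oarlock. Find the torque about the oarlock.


tau = F * d
tau = 361.18 * 0.791
tau = 285.6934 N*m

285.6934 N*m


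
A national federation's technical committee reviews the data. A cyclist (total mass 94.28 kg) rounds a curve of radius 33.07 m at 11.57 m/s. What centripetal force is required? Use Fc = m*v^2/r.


Fc = m * v^2 / r
v^2 = 11.57^2 = 133.8649
Fc = 94.28 * 133.8649 / 33.07
Fc = 12620.7828 / 33.07 = 381.6384 N

381.6384 N


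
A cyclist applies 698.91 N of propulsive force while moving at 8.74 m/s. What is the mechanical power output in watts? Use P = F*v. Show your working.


P = F * v
P = 698.91 * 8.74
P = 6108.4734 W

6108.4734 W


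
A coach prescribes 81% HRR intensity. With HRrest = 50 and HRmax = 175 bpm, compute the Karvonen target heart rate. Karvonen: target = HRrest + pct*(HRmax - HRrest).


Target = HRrest + pct*(HRmax - HRrest)
Heart rate reserve = HRmax - HRrest = 175 - 50 = 125 bpm
Fraction = 81% = 0.81
Target = 50 + 0.81 * 125
Target = 50 + 101.25 = 151.25 bpm

151.25 bpm


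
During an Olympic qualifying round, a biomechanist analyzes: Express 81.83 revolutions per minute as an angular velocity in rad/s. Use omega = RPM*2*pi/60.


omega = RPM * 2 * pi / 60
omega = 81.83 * 2 * 3.14159 / 60
omega = 514.1531 / 60 = 8.5692 rad/s

8.5692 rad/s


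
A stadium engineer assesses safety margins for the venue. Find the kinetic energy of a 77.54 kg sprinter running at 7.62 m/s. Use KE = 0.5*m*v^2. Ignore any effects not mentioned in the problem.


KE = 0.5 * m * v^2
KE = 0.5 * 77.54 * 7.62^2
KE = 0.5 * 77.54 * 58.0644 = 2251.1568 J

2251.1568 J


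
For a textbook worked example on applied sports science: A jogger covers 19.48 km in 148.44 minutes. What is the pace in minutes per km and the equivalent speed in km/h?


Pace = time / distance = 148.44 min / 19.48 km = 7.6201 min/km
Speed = distance / time_in_hours = 19.48 / 2.474 hr
Speed = 7.8739 km/h

7.6201 min/km, 7.8739 km/h


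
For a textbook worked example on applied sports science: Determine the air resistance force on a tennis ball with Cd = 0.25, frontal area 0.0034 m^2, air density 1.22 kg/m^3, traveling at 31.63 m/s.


Fd = 0.5 * Cd * rho * A * v^2
Fd = 0.5 * 0.25 * 1.22 * 0.0034 * 31.63^2
v^2 = 1000.4569
Fd = 0.5 * 0.25 * 1.22 * 0.0034 * 1000.4569 = 0.5187 N

0.5187 N


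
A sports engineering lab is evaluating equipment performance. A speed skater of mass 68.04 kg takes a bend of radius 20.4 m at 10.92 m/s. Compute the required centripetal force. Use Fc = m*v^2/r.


Fc = m * v^2 / r
v^2 = 10.92^2 = 119.2464
Fc = 68.04 * 119.2464 / 20.4
Fc = 8113.5251 / 20.4 = 397.7218 N

397.7218 N


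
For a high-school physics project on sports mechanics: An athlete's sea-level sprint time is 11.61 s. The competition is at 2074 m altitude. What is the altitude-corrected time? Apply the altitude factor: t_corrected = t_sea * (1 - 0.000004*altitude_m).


Correction factor = 1 - 0.000004 * 2074 = 0.991704
t_corrected = t_sea * factor = 11.61 * 0.991704
t_corrected = 11.5137 s

11.5137 s


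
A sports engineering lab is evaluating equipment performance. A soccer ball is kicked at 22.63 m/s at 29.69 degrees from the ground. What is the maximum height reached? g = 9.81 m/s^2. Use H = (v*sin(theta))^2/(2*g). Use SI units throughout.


H = (v*sin(theta))^2 / (2*g)
vy = v*sin(theta) = 22.63 * sin(29.69 deg) = 11.2088 m/s
H = vy^2 / (2*g) = 125.6372 / (2*9.81)
H = 125.6372 / 19.62 = 6.4035 m

6.4035 m


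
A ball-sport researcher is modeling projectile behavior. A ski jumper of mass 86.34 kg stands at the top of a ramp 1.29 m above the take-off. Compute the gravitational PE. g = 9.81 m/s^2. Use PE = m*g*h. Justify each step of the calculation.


PE = m * g * h
PE = 86.34 * 9.81 * 1.29
PE = 846.9954 * 1.29 = 1092.6241 J

1092.6241 J


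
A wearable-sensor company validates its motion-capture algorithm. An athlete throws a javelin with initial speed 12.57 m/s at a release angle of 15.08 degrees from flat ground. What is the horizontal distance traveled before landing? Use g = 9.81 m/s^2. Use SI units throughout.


R = v^2 * sin(2*theta) / g
Convert angle to radians: theta = 15.08 deg = 0.2632 rad
sin(2*theta) = sin(0.5264) = 0.5024
R = 12.57^2 * 0.5024 / 9.81
R = 158.0049 * 0.5024 / 9.81 = 8.0922 m

8.0922 m


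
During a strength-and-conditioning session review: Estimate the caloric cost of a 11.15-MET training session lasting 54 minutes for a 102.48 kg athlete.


kcal = MET * mass * time_hr
Convert time: 54 min = 0.9 hr
kcal = 11.15 * 102.48 * 0.9
kcal = 1028.3868 kcal

1028.3868 kcal


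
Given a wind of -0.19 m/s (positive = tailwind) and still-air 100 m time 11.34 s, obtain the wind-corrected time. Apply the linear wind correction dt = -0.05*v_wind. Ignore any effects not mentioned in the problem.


dt = -0.05 * v_wind = -0.05 * -0.19 = 0.0095 s
t_corrected = t_still + dt = 11.34 + (0.0095)
t_corrected = 11.3495 s

11.3495 s


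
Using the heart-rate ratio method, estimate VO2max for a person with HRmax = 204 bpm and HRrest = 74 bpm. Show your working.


VO2max = 15.3 * HRmax / HRrest
VO2max = 15.3 * 204 / 74
VO2max = 3121.2 / 74 = 42.1784 mL/kg/min

42.1784 mL/kg/min


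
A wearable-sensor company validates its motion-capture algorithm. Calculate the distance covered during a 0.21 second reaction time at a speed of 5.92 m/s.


d = v * t
d = 5.92 * 0.21
d = 1.2432 m

1.2432 m


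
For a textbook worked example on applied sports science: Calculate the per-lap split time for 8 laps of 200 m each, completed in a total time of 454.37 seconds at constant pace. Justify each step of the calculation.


Split time = total_time / n_laps = 454.37 / 8
Split time = 56.7963 s per lap

56.7963 s


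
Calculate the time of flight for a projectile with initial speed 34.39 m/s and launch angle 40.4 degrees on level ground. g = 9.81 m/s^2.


T = 2*v*sin(theta)/g
sin(theta) = sin(40.4 deg) = 0.6481
T = 2*34.39*0.6481 / 9.81
T = 44.5777 / 9.81 = 4.5441 s

4.5441 s


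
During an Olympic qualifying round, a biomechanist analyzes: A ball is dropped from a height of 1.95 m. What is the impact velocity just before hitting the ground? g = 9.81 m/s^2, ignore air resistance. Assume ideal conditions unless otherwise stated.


v = sqrt(2 * g * h)
v = sqrt(2 * 9.81 * 1.95)
v = sqrt(38.259) = 6.1854 m/s

6.1854 m/s


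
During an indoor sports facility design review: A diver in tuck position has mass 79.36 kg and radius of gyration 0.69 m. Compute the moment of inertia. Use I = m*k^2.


I = m * k^2
I = 79.36 * 0.69^2
I = 79.36 * 0.4761 = 37.7833 kg*m^2

37.7833 kg*m^2


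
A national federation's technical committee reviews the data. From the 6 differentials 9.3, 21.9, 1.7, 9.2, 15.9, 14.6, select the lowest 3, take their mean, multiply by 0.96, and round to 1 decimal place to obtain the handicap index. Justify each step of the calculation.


All differentials: 9.3, 21.9, 1.7, 9.2, 15.9, 14.6
Sorted: 1.7, 9.2, 9.3, 14.6, 15.9, 21.9
Best 3: 1.7, 9.2, 9.3
Average of best = 20.2 / 3 = 6.7333
Raw index = 6.7333 * 0.96 = 6.464
Handicap index = round(6.464, 1) = 6.5

6.5


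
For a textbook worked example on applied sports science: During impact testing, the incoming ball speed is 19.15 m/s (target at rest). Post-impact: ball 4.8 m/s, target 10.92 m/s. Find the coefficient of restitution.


e = (v2_after - v1_after) / (v1_before - v2_before)
Numerator = 10.92 - 4.8 = 6.12
Denominator = 19.15 - 0 = 19.15
e = 6.12 / 19.15 = 0.3196

0.3196


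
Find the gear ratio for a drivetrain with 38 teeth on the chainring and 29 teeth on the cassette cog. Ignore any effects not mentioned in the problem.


GR = front_teeth / rear_teeth
GR = 38 / 29
GR = 1.3103

1.3103


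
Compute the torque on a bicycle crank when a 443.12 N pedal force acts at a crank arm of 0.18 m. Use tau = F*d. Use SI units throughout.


tau = F * d
tau = 443.12 * 0.18
tau = 79.7616 N*m

79.7616 N*m


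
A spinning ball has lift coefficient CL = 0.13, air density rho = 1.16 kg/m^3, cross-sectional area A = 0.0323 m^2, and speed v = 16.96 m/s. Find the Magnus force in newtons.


FM = 0.5 * CL * rho * A * v^2
FM = 0.5 * 0.13 * 1.16 * 0.0323 * 16.96^2
v^2 = 287.6416
FM = 0.5 * 0.13 * 1.16 * 0.0323 * 287.6416 = 0.7005 N

0.7005 N
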